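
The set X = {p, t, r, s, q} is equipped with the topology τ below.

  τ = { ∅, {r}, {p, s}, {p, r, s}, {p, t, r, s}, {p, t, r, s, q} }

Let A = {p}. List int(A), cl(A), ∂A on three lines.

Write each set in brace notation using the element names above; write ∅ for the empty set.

U open, U⊆A: ∅. int(A) = ⋃ = ∅
X∖A={t, r, s, q}, int(X∖A)={r}, hence cl(A)={p, t, s, q}
∂A: remove int from cl → {p, t, s, q}

int(A) = ∅
cl(A)  = {p, t, s, q}
∂A     = {p, t, s, q}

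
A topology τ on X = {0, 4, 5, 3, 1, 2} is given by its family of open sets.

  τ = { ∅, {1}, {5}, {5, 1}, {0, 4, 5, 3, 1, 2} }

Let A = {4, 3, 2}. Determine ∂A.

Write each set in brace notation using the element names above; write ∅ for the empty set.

open subsets of A: ∅; so int(A) = ∅
closure: X∖int(X∖A) = X∖{5, 1} = {0, 4, 3, 2}
∂A = {0, 4, 3, 2} minus ∅ = {0, 4, 3, 2}

{0, 4, 3, 2}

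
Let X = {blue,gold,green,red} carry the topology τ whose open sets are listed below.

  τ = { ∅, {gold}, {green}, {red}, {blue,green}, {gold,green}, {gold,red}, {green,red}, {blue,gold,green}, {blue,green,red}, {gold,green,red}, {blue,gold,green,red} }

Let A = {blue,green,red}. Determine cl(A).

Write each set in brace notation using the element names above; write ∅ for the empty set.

{blue,green,red}

closure: X∖int(X∖A) = X∖{gold} = {blue,green,red}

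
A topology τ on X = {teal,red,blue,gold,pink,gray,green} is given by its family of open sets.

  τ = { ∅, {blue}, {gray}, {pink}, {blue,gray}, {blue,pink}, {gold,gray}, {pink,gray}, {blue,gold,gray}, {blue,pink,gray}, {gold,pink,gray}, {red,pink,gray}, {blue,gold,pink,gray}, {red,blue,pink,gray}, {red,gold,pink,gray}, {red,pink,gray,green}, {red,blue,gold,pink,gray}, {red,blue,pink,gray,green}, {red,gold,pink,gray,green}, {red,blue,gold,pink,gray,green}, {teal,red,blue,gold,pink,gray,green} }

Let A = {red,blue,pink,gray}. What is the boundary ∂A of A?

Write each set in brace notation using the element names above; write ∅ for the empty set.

open subsets of A: ∅, {blue}, {pink}, {gray}, {pink,gray}, {blue,gray}, {blue,pink}, {blue,pink,gray}, {red,pink,gray}, {red,blue,pink,gray}; so int(A) = {red,blue,pink,gray}
closure: X∖int(X∖A) = X∖∅ = {teal,red,blue,gold,pink,gray,green}
∂A = {teal,red,blue,gold,pink,gray,green} minus {red,blue,pink,gray} = {teal,gold,green}

{teal,gold,green}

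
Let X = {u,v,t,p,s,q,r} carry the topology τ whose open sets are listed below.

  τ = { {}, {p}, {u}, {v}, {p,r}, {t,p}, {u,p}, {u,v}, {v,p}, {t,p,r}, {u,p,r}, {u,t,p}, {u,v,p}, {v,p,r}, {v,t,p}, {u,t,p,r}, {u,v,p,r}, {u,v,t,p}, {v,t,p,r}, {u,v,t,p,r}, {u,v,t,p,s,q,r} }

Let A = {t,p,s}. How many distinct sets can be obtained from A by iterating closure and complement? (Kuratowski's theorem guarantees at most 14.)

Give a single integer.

X∖A={u,v,q,r}, int(X∖A)={u,v}, hence cl(A)={t,p,s,q,r}
Orbit (k=closure, c=complement):
  1. A     = {t,p,s}
  2. kA    = {t,p,s,q,r}
  3. cA    = {u,v,q,r}
  4. ckA   = {u,v}
  5. kcA   = {u,v,s,q,r}
  6. kckA  = {u,v,s,q}
  7. ckcA  = {t,p}
  8. ckckA = {t,p,r}
(closed under both — stop)

8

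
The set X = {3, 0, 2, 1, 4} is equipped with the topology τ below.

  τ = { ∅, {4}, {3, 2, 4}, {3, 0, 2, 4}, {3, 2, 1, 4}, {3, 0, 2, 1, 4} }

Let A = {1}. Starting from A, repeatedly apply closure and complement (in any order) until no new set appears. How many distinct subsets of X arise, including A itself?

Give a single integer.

4

complement {3, 0, 2, 4}; its interior {3, 0, 2, 4}; cl(A) = X∖{3, 0, 2, 4} = {1}
With k = closure, c = complement:
  1. A     = {1}
  2. cA    = {3, 0, 2, 4}
  3. kcA   = {3, 0, 2, 1, 4}
  4. ckcA  = ∅
k, c of each give nothing new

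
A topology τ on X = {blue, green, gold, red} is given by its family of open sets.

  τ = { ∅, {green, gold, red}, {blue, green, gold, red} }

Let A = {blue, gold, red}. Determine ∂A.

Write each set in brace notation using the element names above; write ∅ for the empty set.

interior: largest open inside A is ∅ (from ∅)
cl via duality: int({green}) = ∅, so X∖∅ = {blue, green, gold, red}
cl∖int = {blue, green, gold, red}

{blue, green, gold, red}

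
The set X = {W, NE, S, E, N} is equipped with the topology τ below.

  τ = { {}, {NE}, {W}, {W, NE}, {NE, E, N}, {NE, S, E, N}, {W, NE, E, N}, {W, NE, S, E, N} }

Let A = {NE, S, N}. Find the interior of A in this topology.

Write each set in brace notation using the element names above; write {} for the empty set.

interior: largest open inside A is {NE} (from {}, {NE})

{NE}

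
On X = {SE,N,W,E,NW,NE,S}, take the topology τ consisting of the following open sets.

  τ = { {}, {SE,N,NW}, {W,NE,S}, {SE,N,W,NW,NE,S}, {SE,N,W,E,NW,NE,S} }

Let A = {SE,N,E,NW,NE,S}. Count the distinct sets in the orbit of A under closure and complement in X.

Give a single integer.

8

complement {W}; its interior {}; cl(A) = X∖{} = {SE,N,W,E,NW,NE,S}
With k = closure, c = complement:
  1. A     = {SE,N,E,NW,NE,S}
  2. kA    = {SE,N,W,E,NW,NE,S}
  3. cA    = {W}
  4. ckA   = {}
  5. kcA   = {W,E,NE,S}
  6. ckcA  = {SE,N,NW}
  7. kckcA = {SE,N,E,NW}
  8. ckckcA = {W,NE,S}
k, c of each give nothing new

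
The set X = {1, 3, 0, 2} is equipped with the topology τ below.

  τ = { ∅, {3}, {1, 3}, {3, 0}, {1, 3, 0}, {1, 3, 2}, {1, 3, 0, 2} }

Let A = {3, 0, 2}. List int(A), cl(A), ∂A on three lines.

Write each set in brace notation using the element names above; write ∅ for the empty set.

open subsets of A: ∅, {3}, {3, 0}; so int(A) = {3, 0}
closure: X∖int(X∖A) = X∖∅ = {1, 3, 0, 2}
∂A = {1, 3, 0, 2} minus {3, 0} = {1, 2}

int(A) = {3, 0}
cl(A)  = {1, 3, 0, 2}
∂A     = {1, 2}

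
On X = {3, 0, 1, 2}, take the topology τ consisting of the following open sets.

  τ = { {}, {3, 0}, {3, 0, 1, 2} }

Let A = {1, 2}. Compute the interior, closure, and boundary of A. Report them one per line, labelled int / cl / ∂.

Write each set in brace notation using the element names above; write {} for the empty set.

int(A) = {}
cl(A)  = {1, 2}
∂A     = {1, 2}

interior: largest open inside A is {} (from {})
cl via duality: int({3, 0}) = {3, 0}, so X∖{3, 0} = {1, 2}
cl∖int = {1, 2}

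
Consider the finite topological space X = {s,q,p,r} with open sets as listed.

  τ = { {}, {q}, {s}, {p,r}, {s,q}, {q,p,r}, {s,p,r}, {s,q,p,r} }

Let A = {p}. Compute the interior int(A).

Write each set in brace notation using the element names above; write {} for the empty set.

{}

opens ⊆ A: {}; union → int = {}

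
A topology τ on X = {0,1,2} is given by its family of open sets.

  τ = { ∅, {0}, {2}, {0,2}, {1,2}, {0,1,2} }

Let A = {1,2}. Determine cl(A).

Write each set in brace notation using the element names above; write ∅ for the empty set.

{1,2}

complement {0}; its interior {0}; cl(A) = X∖{0} = {1,2}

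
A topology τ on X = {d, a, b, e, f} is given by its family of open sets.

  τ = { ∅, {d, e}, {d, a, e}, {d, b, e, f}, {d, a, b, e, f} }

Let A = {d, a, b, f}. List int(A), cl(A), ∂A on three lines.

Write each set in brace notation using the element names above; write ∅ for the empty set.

U open, U⊆A: ∅. int(A) = ⋃ = ∅
X∖A={e}, int(X∖A)=∅, hence cl(A)={d, a, b, e, f}
∂A: remove int from cl → {d, a, b, e, f}

int(A) = ∅
cl(A)  = {d, a, b, e, f}
∂A     = {d, a, b, e, f}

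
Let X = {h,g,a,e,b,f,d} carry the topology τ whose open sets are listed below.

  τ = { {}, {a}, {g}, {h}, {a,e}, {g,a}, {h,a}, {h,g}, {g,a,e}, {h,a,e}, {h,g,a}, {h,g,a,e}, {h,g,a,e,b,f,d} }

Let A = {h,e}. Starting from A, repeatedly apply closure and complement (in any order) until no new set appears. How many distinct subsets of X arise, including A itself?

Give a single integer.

closure: X∖int(X∖A) = X∖{g,a} = {h,e,b,f,d}
Let k=closure and c=complement:
  1. A     = {h,e}
  2. kA    = {h,e,b,f,d}
  3. cA    = {g,a,b,f,d}
  4. ckA   = {g,a}
  5. kcA   = {g,a,e,b,f,d}
  6. ckcA  = {h}
  7. kckcA = {h,b,f,d}
  8. ckckcA = {g,a,e}
— saturated at 8

8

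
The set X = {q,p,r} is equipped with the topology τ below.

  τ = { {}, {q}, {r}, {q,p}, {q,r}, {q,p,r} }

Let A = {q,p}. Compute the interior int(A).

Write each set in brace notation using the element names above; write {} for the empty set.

opens ⊆ A: {}, {q}, {q,p}; union → int = {q,p}

{q,p}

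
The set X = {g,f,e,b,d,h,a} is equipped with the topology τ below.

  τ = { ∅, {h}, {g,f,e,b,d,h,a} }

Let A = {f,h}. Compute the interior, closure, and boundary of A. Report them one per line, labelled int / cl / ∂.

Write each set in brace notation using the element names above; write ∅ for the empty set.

int(A) = {h}
cl(A)  = {g,f,e,b,d,h,a}
∂A     = {g,f,e,b,d,a}

U open, U⊆A: ∅, {h}. int(A) = ⋃ = {h}
X∖A={g,e,b,d,a}, int(X∖A)=∅, hence cl(A)={g,f,e,b,d,h,a}
∂A: remove int from cl → {g,f,e,b,d,a}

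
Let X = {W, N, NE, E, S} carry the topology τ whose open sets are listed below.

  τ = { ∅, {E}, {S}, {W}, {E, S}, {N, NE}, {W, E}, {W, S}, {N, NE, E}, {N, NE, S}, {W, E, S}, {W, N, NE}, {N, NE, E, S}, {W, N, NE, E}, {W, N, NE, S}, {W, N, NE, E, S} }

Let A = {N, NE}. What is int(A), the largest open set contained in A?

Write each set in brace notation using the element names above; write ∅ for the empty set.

{N, NE}

opens ⊆ A: ∅, {N, NE}; union → int = {N, NE}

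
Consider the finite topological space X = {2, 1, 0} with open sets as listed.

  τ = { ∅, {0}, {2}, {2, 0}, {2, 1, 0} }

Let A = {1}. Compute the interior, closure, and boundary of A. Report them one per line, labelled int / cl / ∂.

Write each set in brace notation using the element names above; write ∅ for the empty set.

int(A) = ∅
cl(A)  = {1}
∂A     = {1}

opens ⊆ A: ∅; union → int = ∅
complement {2, 0}; its interior {2, 0}; cl(A) = X∖{2, 0} = {1}
boundary = {1} ∖ ∅ = {1}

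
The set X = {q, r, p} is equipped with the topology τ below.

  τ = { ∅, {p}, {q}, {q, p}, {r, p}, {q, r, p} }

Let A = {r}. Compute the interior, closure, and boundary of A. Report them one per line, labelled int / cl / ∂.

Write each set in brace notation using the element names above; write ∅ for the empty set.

int(A) = ∅
cl(A)  = {r}
∂A     = {r}

U open, U⊆A: ∅. int(A) = ⋃ = ∅
X∖A={q, p}, int(X∖A)={q, p}, hence cl(A)={r}
∂A: remove int from cl → {r}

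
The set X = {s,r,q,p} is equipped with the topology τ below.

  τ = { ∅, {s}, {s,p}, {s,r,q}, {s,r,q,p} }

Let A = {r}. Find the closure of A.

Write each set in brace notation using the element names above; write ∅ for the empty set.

{r,q}

X∖A={s,q,p}, int(X∖A)={s,p}, hence cl(A)={r,q}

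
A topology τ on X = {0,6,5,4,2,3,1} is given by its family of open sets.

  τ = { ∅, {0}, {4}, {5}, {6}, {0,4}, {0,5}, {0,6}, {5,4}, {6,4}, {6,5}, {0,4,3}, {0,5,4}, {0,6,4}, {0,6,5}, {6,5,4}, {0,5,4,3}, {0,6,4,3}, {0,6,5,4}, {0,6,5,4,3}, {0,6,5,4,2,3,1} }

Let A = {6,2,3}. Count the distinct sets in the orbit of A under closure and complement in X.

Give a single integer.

closure: X∖int(X∖A) = X∖{0,5,4} = {6,2,3,1}
Let k=closure and c=complement:
  1. A     = {6,2,3}
  2. kA    = {6,2,3,1}
  3. cA    = {0,5,4,1}
  4. ckA   = {0,5,4}
  5. kcA   = {0,5,4,2,3,1}
  6. ckcA  = {6}
  7. kckcA = {6,2,1}
  8. ckckcA = {0,5,4,3}
— saturated at 8

8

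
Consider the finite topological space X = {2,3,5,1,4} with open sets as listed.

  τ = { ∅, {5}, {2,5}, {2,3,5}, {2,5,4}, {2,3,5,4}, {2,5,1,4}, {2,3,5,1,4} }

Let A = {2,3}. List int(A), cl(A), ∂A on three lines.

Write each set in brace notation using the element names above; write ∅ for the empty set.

int(A) = ∅
cl(A)  = {2,3,1,4}
∂A     = {2,3,1,4}

open subsets of A: ∅; so int(A) = ∅
closure: X∖int(X∖A) = X∖{5} = {2,3,1,4}
∂A = {2,3,1,4} minus ∅ = {2,3,1,4}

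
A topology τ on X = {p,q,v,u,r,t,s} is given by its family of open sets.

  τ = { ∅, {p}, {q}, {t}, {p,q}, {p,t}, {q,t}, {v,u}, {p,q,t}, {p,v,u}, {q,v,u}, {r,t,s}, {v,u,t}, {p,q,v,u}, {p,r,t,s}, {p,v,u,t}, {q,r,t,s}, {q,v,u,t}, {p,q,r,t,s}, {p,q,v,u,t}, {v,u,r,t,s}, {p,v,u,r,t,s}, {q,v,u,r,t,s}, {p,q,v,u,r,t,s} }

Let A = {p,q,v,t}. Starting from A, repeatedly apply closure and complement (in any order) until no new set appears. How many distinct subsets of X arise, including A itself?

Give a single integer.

8

complement {u,r,s}; its interior ∅; cl(A) = X∖∅ = {p,q,v,u,r,t,s}
With k = closure, c = complement:
  1. A     = {p,q,v,t}
  2. kA    = {p,q,v,u,r,t,s}
  3. cA    = {u,r,s}
  4. ckA   = ∅
  5. kcA   = {v,u,r,s}
  6. ckcA  = {p,q,t}
  7. kckcA = {p,q,r,t,s}
  8. ckckcA = {v,u}
k, c of each give nothing new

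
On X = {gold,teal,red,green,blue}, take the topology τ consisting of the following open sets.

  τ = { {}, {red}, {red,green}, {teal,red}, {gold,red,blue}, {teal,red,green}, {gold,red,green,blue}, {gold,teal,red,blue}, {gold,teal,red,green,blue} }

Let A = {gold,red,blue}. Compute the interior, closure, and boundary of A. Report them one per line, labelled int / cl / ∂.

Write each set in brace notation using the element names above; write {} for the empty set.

int(A) = {gold,red,blue}
cl(A)  = {gold,teal,red,green,blue}
∂A     = {teal,green}

interior: largest open inside A is {gold,red,blue} (from {}, {red}, {gold,red,blue})
cl via duality: int({teal,green}) = {}, so X∖{} = {gold,teal,red,green,blue}
cl∖int = {teal,green}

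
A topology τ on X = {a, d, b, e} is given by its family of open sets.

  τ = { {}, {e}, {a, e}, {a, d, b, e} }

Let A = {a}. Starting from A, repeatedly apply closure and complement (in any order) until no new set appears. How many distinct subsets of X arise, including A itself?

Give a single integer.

closure: X∖int(X∖A) = X∖{e} = {a, d, b}
Let k=closure and c=complement:
  1. A     = {a}
  2. kA    = {a, d, b}
  3. cA    = {d, b, e}
  4. ckA   = {e}
  5. kcA   = {a, d, b, e}
  6. ckcA  = {}
— saturated at 6

6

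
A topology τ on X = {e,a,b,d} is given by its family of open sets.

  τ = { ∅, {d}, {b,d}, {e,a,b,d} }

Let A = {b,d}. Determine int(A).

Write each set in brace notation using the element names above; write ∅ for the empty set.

open subsets of A: ∅, {d}, {b,d}; so int(A) = {b,d}

{b,d}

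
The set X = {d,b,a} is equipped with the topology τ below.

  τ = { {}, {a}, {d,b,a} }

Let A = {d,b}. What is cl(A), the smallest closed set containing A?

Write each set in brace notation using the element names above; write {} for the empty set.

{d,b}

X∖A={a}, int(X∖A)={a}, hence cl(A)={d,b}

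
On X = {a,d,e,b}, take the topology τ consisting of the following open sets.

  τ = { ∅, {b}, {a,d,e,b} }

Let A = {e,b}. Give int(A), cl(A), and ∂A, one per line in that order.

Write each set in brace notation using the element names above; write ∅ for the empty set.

int(A) = {b}
cl(A)  = {a,d,e,b}
∂A     = {a,d,e}

interior: largest open inside A is {b} (from ∅, {b})
cl via duality: int({a,d}) = ∅, so X∖∅ = {a,d,e,b}
cl∖int = {a,d,e}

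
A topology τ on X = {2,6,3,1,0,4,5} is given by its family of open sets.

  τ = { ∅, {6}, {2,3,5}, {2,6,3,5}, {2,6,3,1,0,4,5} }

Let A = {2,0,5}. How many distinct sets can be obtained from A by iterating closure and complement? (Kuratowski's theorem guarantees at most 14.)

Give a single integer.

X∖A={6,3,1,4}, int(X∖A)={6}, hence cl(A)={2,3,1,0,4,5}
Orbit (k=closure, c=complement):
  1. A     = {2,0,5}
  2. kA    = {2,3,1,0,4,5}
  3. cA    = {6,3,1,4}
  4. ckA   = {6}
  5. kcA   = {2,6,3,1,0,4,5}
  6. kckA  = {6,1,0,4}
  7. ckcA  = ∅
  8. ckckA = {2,3,5}
(closed under both — stop)

8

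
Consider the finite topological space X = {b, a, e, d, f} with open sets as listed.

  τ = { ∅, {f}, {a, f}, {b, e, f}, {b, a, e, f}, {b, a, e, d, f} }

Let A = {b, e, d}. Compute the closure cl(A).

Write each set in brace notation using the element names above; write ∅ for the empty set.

{b, e, d}

cl via duality: int({a, f}) = {a, f}, so X∖{a, f} = {b, e, d}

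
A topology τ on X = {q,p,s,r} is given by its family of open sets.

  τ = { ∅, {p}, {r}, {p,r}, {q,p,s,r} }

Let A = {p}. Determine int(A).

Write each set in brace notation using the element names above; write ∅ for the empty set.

interior: largest open inside A is {p} (from ∅, {p})

{p}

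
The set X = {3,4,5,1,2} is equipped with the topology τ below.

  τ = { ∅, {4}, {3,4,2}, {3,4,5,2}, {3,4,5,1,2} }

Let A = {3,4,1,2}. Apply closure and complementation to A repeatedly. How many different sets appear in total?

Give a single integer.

closure: X∖int(X∖A) = X∖∅ = {3,4,5,1,2}
Let k=closure and c=complement:
  1. A     = {3,4,1,2}
  2. kA    = {3,4,5,1,2}
  3. cA    = {5}
  4. ckA   = ∅
  5. kcA   = {5,1}
  6. ckcA  = {3,4,2}
— saturated at 6

6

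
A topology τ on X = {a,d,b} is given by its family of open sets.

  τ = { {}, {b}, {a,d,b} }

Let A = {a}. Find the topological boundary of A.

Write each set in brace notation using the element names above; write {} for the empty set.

{a,d}

interior: largest open inside A is {} (from {})
cl via duality: int({d,b}) = {b}, so X∖{b} = {a,d}
cl∖int = {a,d}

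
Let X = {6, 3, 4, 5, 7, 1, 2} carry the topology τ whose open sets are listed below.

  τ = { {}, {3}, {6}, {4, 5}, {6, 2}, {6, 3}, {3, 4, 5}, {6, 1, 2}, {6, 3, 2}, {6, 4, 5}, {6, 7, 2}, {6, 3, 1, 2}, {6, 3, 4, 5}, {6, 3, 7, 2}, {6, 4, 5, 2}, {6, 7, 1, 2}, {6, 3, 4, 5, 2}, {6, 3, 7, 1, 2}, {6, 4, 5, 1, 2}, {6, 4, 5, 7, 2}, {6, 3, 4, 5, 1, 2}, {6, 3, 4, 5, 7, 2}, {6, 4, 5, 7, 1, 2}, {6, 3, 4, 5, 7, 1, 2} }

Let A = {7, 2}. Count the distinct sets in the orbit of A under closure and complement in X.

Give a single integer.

6

X∖A={6, 3, 4, 5, 1}, int(X∖A)={6, 3, 4, 5}, hence cl(A)={7, 1, 2}
Orbit (k=closure, c=complement):
  1. A     = {7, 2}
  2. kA    = {7, 1, 2}
  3. cA    = {6, 3, 4, 5, 1}
  4. ckA   = {6, 3, 4, 5}
  5. kcA   = {6, 3, 4, 5, 7, 1, 2}
  6. ckcA  = {}
(closed under both — stop)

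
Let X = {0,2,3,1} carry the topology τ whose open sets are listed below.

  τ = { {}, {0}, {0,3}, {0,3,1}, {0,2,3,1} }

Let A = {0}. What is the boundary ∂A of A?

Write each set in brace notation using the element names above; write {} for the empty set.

{2,3,1}

interior: largest open inside A is {0} (from {}, {0})
cl via duality: int({2,3,1}) = {}, so X∖{} = {0,2,3,1}
cl∖int = {2,3,1}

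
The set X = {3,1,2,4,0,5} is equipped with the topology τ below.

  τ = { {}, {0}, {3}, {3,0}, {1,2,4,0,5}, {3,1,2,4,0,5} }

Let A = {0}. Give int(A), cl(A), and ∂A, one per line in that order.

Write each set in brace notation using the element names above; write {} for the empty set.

int(A) = {0}
cl(A)  = {1,2,4,0,5}
∂A     = {1,2,4,5}

open subsets of A: {}, {0}; so int(A) = {0}
closure: X∖int(X∖A) = X∖{3} = {1,2,4,0,5}
∂A = {1,2,4,0,5} minus {0} = {1,2,4,5}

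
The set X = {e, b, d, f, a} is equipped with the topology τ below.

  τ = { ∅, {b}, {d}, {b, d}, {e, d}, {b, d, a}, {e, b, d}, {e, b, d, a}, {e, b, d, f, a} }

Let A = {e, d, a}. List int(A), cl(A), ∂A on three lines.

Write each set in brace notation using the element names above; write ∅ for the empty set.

int(A) = {e, d}
cl(A)  = {e, d, f, a}
∂A     = {f, a}

U open, U⊆A: ∅, {d}, {e, d}. int(A) = ⋃ = {e, d}
X∖A={b, f}, int(X∖A)={b}, hence cl(A)={e, d, f, a}
∂A: remove int from cl → {f, a}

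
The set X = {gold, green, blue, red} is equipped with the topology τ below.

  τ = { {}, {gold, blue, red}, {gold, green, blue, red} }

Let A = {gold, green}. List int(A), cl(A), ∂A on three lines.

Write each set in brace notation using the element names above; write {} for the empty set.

int(A) = {}
cl(A)  = {gold, green, blue, red}
∂A     = {gold, green, blue, red}

U open, U⊆A: {}. int(A) = ⋃ = {}
X∖A={blue, red}, int(X∖A)={}, hence cl(A)={gold, green, blue, red}
∂A: remove int from cl → {gold, green, blue, red}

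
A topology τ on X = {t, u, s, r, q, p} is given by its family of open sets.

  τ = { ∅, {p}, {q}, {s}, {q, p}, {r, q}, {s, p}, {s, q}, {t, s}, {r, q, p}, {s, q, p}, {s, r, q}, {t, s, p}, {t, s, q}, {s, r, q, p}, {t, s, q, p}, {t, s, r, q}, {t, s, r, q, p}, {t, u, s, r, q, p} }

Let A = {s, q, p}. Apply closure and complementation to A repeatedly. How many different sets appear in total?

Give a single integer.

X∖A={t, u, r}, int(X∖A)=∅, hence cl(A)={t, u, s, r, q, p}
Orbit (k=closure, c=complement):
  1. A     = {s, q, p}
  2. kA    = {t, u, s, r, q, p}
  3. cA    = {t, u, r}
  4. ckA   = ∅
(closed under both — stop)

4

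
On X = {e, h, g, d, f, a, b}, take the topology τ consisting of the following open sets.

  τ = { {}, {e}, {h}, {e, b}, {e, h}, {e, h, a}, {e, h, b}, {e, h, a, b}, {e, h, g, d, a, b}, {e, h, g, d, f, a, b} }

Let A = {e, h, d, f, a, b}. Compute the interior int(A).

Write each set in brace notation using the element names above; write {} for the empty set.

{e, h, a, b}

opens ⊆ A: {}, {e}, {h}, {e, h}, {e, b}, {e, h, a}, {e, h, b}, {e, h, a, b}; union → int = {e, h, a, b}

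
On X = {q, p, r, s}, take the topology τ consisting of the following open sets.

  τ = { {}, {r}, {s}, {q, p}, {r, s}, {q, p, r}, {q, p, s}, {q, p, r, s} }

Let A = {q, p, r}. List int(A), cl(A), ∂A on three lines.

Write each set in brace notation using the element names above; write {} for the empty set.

int(A) = {q, p, r}
cl(A)  = {q, p, r}
∂A     = {}

U open, U⊆A: {}, {r}, {q, p}, {q, p, r}. int(A) = ⋃ = {q, p, r}
X∖A={s}, int(X∖A)={s}, hence cl(A)={q, p, r}
∂A: remove int from cl → {}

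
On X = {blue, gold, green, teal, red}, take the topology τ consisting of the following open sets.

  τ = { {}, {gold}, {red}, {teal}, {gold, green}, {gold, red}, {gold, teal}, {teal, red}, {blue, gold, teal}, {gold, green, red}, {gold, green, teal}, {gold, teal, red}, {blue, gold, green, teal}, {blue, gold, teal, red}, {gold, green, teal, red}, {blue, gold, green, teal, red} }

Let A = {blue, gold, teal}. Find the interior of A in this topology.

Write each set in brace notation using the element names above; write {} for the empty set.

{blue, gold, teal}

interior: largest open inside A is {blue, gold, teal} (from {}, {gold}, {teal}, {gold, teal}, {blue, gold, teal})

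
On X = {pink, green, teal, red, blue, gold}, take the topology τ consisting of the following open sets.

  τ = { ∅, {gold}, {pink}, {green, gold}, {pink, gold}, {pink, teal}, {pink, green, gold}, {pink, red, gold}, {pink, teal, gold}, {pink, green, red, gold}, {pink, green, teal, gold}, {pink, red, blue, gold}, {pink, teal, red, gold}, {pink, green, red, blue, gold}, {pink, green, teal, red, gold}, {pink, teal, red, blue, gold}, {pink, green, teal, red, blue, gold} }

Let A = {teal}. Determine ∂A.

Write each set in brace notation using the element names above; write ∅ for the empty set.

{teal}

opens ⊆ A: ∅; union → int = ∅
complement {pink, green, red, blue, gold}; its interior {pink, green, red, blue, gold}; cl(A) = X∖{pink, green, red, blue, gold} = {teal}
boundary = {teal} ∖ ∅ = {teal}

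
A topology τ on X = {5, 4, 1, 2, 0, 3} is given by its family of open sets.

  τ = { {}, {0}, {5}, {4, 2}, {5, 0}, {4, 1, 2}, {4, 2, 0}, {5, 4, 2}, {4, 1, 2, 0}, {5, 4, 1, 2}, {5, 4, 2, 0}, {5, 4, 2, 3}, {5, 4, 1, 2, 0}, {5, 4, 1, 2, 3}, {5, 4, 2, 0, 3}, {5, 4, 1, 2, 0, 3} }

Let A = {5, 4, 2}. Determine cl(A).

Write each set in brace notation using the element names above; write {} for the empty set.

closure: X∖int(X∖A) = X∖{0} = {5, 4, 1, 2, 3}

{5, 4, 1, 2, 3}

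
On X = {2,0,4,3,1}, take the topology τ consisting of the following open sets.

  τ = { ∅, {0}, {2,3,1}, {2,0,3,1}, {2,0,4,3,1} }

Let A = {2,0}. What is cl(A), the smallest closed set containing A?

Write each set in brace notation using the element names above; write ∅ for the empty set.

{2,0,4,3,1}

closure: X∖int(X∖A) = X∖∅ = {2,0,4,3,1}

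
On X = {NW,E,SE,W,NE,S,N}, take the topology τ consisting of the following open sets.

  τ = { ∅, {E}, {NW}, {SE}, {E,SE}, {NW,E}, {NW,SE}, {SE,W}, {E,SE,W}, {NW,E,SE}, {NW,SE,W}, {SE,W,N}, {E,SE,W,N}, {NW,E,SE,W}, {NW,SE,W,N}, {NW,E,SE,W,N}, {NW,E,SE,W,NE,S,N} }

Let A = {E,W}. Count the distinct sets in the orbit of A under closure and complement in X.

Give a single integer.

cl via duality: int({NW,SE,NE,S,N}) = {NW,SE}, so X∖{NW,SE} = {E,W,NE,S,N}
Write k for closure, c for complement:
  1. A     = {E,W}
  2. kA    = {E,W,NE,S,N}
  3. cA    = {NW,SE,NE,S,N}
  4. ckA   = {NW,SE}
  5. kcA   = {NW,SE,W,NE,S,N}
  6. ckcA  = {E}
  7. kckcA = {E,NE,S}
  8. ckckcA = {NW,SE,W,N}
applying k or c yields no new set

8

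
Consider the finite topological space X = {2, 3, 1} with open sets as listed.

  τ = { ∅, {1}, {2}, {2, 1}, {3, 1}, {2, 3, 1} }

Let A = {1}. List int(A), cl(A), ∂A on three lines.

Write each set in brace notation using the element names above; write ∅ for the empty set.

int(A) = {1}
cl(A)  = {3, 1}
∂A     = {3}

open subsets of A: ∅, {1}; so int(A) = {1}
closure: X∖int(X∖A) = X∖{2} = {3, 1}
∂A = {3, 1} minus {1} = {3}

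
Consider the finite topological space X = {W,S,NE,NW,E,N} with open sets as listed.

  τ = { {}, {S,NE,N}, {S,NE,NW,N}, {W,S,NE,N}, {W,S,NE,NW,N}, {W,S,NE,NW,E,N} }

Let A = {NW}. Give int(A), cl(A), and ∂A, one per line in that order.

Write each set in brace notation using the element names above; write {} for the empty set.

int(A) = {}
cl(A)  = {NW,E}
∂A     = {NW,E}

U open, U⊆A: {}. int(A) = ⋃ = {}
X∖A={W,S,NE,E,N}, int(X∖A)={W,S,NE,N}, hence cl(A)={NW,E}
∂A: remove int from cl → {NW,E}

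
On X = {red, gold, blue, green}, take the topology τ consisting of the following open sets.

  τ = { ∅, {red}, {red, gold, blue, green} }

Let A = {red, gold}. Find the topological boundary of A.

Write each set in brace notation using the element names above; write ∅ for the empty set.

{gold, blue, green}

opens ⊆ A: ∅, {red}; union → int = {red}
complement {blue, green}; its interior ∅; cl(A) = X∖∅ = {red, gold, blue, green}
boundary = {red, gold, blue, green} ∖ {red} = {gold, blue, green}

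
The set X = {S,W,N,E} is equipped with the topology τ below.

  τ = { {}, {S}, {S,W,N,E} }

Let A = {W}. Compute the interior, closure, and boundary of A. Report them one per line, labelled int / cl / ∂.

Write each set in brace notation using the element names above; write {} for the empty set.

int(A) = {}
cl(A)  = {W,N,E}
∂A     = {W,N,E}

interior: largest open inside A is {} (from {})
cl via duality: int({S,N,E}) = {S}, so X∖{S} = {W,N,E}
cl∖int = {W,N,E}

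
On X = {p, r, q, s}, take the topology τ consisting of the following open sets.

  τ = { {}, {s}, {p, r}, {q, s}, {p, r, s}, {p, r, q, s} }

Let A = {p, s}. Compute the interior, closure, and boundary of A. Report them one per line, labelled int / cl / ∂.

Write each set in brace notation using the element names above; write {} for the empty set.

opens ⊆ A: {}, {s}; union → int = {s}
complement {r, q}; its interior {}; cl(A) = X∖{} = {p, r, q, s}
boundary = {p, r, q, s} ∖ {s} = {p, r, q}

int(A) = {s}
cl(A)  = {p, r, q, s}
∂A     = {p, r, q}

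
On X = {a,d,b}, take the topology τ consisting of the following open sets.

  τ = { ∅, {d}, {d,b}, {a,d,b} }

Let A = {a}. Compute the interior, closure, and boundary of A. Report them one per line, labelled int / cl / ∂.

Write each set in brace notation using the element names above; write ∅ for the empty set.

U open, U⊆A: ∅. int(A) = ⋃ = ∅
X∖A={d,b}, int(X∖A)={d,b}, hence cl(A)={a}
∂A: remove int from cl → {a}

int(A) = ∅
cl(A)  = {a}
∂A     = {a}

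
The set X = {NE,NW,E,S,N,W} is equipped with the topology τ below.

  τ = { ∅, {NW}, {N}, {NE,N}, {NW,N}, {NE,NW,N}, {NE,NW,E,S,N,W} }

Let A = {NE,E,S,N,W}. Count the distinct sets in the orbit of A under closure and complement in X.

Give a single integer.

cl via duality: int({NW}) = {NW}, so X∖{NW} = {NE,E,S,N,W}
Write k for closure, c for complement:
  1. A     = {NE,E,S,N,W}
  2. cA    = {NW}
  3. kcA   = {NW,E,S,W}
  4. ckcA  = {NE,N}
applying k or c yields no new set

4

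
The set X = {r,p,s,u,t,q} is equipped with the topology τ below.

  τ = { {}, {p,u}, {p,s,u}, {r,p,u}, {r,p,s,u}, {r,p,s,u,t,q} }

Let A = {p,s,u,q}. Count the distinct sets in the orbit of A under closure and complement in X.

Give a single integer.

6

cl via duality: int({r,t}) = {}, so X∖{} = {r,p,s,u,t,q}
Write k for closure, c for complement:
  1. A     = {p,s,u,q}
  2. kA    = {r,p,s,u,t,q}
  3. cA    = {r,t}
  4. ckA   = {}
  5. kcA   = {r,t,q}
  6. ckcA  = {p,s,u}
applying k or c yields no new set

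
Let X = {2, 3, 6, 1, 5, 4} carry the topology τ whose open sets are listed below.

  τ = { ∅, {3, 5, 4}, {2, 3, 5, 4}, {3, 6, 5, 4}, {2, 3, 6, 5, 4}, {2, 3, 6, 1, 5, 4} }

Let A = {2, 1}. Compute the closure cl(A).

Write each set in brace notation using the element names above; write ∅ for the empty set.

{2, 1}

cl via duality: int({3, 6, 5, 4}) = {3, 6, 5, 4}, so X∖{3, 6, 5, 4} = {2, 1}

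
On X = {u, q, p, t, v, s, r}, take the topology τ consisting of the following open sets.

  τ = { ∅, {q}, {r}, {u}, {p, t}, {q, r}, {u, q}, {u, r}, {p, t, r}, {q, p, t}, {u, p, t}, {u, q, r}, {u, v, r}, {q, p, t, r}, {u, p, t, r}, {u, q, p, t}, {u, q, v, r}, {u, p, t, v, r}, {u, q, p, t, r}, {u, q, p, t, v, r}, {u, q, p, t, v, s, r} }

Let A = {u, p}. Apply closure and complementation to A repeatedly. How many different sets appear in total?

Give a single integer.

10

X∖A={q, t, v, s, r}, int(X∖A)={q, r}, hence cl(A)={u, p, t, v, s}
Orbit (k=closure, c=complement):
  1. A     = {u, p}
  2. kA    = {u, p, t, v, s}
  3. cA    = {q, t, v, s, r}
  4. ckA   = {q, r}
  5. kcA   = {q, p, t, v, s, r}
  6. kckA  = {q, v, s, r}
  7. ckcA  = {u}
  8. ckckA = {u, p, t}
  9. kckcA = {u, v, s}
  10. ckckcA = {q, p, t, r}
(closed under both — stop)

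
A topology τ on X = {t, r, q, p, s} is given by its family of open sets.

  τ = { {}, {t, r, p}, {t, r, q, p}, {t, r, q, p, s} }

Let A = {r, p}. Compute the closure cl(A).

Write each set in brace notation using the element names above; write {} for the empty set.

X∖A={t, q, s}, int(X∖A)={}, hence cl(A)={t, r, q, p, s}

{t, r, q, p, s}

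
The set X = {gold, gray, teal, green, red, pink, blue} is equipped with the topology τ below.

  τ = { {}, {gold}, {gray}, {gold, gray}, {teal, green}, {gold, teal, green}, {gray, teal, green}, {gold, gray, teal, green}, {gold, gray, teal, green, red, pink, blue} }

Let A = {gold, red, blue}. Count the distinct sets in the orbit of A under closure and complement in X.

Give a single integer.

6

closure: X∖int(X∖A) = X∖{gray, teal, green} = {gold, red, pink, blue}
Let k=closure and c=complement:
  1. A     = {gold, red, blue}
  2. kA    = {gold, red, pink, blue}
  3. cA    = {gray, teal, green, pink}
  4. ckA   = {gray, teal, green}
  5. kcA   = {gray, teal, green, red, pink, blue}
  6. ckcA  = {gold}
— saturated at 6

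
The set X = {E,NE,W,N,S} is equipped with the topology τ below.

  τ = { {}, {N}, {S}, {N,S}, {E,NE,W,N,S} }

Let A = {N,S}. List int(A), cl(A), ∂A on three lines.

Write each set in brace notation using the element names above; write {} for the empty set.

int(A) = {N,S}
cl(A)  = {E,NE,W,N,S}
∂A     = {E,NE,W}

opens ⊆ A: {}, {N}, {S}, {N,S}; union → int = {N,S}
complement {E,NE,W}; its interior {}; cl(A) = X∖{} = {E,NE,W,N,S}
boundary = {E,NE,W,N,S} ∖ {N,S} = {E,NE,W}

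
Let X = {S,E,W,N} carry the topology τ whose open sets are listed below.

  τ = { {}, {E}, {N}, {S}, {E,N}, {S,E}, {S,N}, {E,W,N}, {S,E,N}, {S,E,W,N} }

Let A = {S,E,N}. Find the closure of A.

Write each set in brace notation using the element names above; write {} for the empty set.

{S,E,W,N}

cl via duality: int({W}) = {}, so X∖{} = {S,E,W,N}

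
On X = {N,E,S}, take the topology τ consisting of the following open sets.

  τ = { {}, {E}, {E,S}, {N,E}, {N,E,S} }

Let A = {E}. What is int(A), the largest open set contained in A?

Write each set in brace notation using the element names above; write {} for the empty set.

opens ⊆ A: {}, {E}; union → int = {E}

{E}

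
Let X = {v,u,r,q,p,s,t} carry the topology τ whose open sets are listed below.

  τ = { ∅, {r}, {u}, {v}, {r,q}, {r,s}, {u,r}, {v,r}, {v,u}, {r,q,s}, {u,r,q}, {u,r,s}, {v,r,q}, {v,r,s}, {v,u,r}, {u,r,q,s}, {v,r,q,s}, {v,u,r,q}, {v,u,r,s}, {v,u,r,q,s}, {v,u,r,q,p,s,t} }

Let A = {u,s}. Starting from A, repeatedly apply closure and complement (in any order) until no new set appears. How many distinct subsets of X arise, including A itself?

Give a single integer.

8

X∖A={v,r,q,p,t}, int(X∖A)={v,r,q}, hence cl(A)={u,p,s,t}
Orbit (k=closure, c=complement):
  1. A     = {u,s}
  2. kA    = {u,p,s,t}
  3. cA    = {v,r,q,p,t}
  4. ckA   = {v,r,q}
  5. kcA   = {v,r,q,p,s,t}
  6. ckcA  = {u}
  7. kckcA = {u,p,t}
  8. ckckcA = {v,r,q,s}
(closed under both — stop)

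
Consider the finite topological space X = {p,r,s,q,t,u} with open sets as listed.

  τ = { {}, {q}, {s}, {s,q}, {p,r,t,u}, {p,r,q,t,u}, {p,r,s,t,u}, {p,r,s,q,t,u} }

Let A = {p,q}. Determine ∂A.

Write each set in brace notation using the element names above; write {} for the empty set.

{p,r,t,u}

open subsets of A: {}, {q}; so int(A) = {q}
closure: X∖int(X∖A) = X∖{s} = {p,r,q,t,u}
∂A = {p,r,q,t,u} minus {q} = {p,r,t,u}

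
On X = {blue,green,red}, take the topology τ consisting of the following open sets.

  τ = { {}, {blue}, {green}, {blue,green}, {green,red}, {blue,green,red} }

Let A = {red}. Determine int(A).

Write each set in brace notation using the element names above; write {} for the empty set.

U open, U⊆A: {}. int(A) = ⋃ = {}

{}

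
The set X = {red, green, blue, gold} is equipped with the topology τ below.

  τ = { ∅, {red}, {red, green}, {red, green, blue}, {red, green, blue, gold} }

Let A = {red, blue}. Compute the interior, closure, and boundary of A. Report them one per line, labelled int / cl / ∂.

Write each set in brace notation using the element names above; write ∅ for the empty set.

opens ⊆ A: ∅, {red}; union → int = {red}
complement {green, gold}; its interior ∅; cl(A) = X∖∅ = {red, green, blue, gold}
boundary = {red, green, blue, gold} ∖ {red} = {green, blue, gold}

int(A) = {red}
cl(A)  = {red, green, blue, gold}
∂A     = {green, blue, gold}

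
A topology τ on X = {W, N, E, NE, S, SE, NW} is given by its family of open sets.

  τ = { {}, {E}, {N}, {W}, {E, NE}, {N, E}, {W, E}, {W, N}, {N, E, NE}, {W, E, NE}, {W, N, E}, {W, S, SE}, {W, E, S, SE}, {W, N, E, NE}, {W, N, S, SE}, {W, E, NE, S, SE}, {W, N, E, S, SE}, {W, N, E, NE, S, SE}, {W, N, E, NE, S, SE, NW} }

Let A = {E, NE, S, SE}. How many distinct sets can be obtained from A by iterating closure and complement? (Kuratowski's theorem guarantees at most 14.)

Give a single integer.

cl via duality: int({W, N, NW}) = {W, N}, so X∖{W, N} = {E, NE, S, SE, NW}
Write k for closure, c for complement:
  1. A     = {E, NE, S, SE}
  2. kA    = {E, NE, S, SE, NW}
  3. cA    = {W, N, NW}
  4. ckA   = {W, N}
  5. kcA   = {W, N, S, SE, NW}
  6. ckcA  = {E, NE}
  7. kckcA = {E, NE, NW}
  8. ckckcA = {W, N, S, SE}
applying k or c yields no new set

8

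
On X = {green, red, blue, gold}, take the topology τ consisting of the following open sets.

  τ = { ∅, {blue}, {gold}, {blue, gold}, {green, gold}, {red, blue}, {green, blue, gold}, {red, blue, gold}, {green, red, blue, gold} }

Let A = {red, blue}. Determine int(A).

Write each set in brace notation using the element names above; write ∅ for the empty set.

opens ⊆ A: ∅, {blue}, {red, blue}; union → int = {red, blue}

{red, blue}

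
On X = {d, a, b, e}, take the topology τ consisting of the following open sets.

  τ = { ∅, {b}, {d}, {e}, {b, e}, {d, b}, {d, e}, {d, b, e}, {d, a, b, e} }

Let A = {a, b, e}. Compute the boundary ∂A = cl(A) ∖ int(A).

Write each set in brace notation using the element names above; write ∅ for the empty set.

open subsets of A: ∅, {e}, {b}, {b, e}; so int(A) = {b, e}
closure: X∖int(X∖A) = X∖{d} = {a, b, e}
∂A = {a, b, e} minus {b, e} = {a}

{a}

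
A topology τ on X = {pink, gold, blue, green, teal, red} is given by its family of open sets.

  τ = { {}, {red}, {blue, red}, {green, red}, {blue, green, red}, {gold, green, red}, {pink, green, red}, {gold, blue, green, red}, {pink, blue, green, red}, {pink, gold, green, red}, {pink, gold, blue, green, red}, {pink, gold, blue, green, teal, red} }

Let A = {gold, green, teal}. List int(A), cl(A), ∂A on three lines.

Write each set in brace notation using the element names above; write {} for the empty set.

opens ⊆ A: {}; union → int = {}
complement {pink, blue, red}; its interior {blue, red}; cl(A) = X∖{blue, red} = {pink, gold, green, teal}
boundary = {pink, gold, green, teal} ∖ {} = {pink, gold, green, teal}

int(A) = {}
cl(A)  = {pink, gold, green, teal}
∂A     = {pink, gold, green, teal}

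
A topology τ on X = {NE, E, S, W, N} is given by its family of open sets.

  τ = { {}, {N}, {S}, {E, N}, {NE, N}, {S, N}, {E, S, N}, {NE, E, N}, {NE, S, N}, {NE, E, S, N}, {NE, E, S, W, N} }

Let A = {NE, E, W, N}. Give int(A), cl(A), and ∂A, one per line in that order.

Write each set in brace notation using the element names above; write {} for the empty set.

U open, U⊆A: {}, {N}, {E, N}, {NE, N}, {NE, E, N}. int(A) = ⋃ = {NE, E, N}
X∖A={S}, int(X∖A)={S}, hence cl(A)={NE, E, W, N}
∂A: remove int from cl → {W}

int(A) = {NE, E, N}
cl(A)  = {NE, E, W, N}
∂A     = {W}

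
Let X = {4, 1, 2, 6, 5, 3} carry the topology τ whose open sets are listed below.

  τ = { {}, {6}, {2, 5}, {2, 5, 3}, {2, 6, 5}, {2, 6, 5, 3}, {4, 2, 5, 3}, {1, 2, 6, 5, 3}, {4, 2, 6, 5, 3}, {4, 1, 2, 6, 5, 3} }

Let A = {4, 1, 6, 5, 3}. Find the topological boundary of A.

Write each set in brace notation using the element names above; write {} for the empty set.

{4, 1, 2, 5, 3}

opens ⊆ A: {}, {6}; union → int = {6}
complement {2}; its interior {}; cl(A) = X∖{} = {4, 1, 2, 6, 5, 3}
boundary = {4, 1, 2, 6, 5, 3} ∖ {6} = {4, 1, 2, 5, 3}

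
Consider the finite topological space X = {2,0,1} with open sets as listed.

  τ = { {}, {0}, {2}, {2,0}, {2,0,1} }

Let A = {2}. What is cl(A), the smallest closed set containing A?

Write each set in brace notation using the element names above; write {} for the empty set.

closure: X∖int(X∖A) = X∖{0} = {2,1}

{2,1}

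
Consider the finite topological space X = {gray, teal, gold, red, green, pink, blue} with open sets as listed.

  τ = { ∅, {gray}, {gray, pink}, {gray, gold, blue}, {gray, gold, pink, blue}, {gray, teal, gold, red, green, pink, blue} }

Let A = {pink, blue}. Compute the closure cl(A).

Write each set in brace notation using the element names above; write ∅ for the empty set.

{teal, gold, red, green, pink, blue}

closure: X∖int(X∖A) = X∖{gray} = {teal, gold, red, green, pink, blue}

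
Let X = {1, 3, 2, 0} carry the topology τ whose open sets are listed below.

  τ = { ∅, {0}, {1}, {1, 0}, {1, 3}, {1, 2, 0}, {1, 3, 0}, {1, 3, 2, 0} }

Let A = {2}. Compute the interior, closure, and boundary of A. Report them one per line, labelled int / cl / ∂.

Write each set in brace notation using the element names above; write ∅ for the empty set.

interior: largest open inside A is ∅ (from ∅)
cl via duality: int({1, 3, 0}) = {1, 3, 0}, so X∖{1, 3, 0} = {2}
cl∖int = {2}

int(A) = ∅
cl(A)  = {2}
∂A     = {2}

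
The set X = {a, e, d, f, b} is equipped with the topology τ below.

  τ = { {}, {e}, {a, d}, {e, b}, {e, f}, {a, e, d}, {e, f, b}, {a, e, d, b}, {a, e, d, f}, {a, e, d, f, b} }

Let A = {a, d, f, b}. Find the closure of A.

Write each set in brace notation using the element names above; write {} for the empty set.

{a, d, f, b}

closure: X∖int(X∖A) = X∖{e} = {a, d, f, b}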